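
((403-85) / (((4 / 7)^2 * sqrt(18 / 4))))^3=17515230173 * sqrt(2) / 256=96758890.85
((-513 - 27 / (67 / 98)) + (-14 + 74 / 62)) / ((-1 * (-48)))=-587063 / 49848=-11.78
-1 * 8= -8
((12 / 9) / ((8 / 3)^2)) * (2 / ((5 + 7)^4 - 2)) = 3 / 165872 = 0.00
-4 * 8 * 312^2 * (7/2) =-10902528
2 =2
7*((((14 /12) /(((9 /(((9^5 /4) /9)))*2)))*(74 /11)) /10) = 440559 /880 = 500.64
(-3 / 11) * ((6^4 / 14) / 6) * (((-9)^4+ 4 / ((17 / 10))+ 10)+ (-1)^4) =-27663.51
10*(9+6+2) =170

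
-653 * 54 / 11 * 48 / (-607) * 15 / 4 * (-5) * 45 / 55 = -285622200 / 73447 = -3888.82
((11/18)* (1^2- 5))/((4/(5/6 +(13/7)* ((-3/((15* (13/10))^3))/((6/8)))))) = -584881/1149876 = -0.51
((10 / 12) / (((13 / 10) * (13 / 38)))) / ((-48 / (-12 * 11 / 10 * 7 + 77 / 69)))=2991835 / 839592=3.56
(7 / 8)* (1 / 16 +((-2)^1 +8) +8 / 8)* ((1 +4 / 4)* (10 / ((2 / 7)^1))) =27685 / 64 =432.58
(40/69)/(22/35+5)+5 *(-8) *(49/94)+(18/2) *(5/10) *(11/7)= -122326531/8944194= -13.68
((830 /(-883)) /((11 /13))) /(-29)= 10790 /281677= 0.04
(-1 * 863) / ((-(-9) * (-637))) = 863 / 5733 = 0.15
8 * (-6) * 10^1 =-480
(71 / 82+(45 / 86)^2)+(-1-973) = -295006281 / 303236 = -972.86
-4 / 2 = -2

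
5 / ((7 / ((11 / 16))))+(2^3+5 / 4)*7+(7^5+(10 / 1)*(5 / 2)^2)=1896691 / 112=16934.74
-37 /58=-0.64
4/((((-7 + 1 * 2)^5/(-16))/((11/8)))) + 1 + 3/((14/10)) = 69366/21875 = 3.17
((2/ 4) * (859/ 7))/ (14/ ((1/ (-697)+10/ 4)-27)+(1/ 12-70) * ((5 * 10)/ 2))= -58678290/ 1672149073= -0.04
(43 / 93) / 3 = 43 / 279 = 0.15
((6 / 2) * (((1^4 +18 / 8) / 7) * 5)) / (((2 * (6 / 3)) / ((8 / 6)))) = 2.32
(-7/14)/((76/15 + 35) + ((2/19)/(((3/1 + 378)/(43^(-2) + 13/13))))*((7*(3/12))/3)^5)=-2081621358720/166807335944471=-0.01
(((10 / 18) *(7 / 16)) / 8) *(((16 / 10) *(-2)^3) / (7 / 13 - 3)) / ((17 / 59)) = 5369 / 9792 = 0.55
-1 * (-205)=205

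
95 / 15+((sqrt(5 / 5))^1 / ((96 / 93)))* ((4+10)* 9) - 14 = 5491 / 48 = 114.40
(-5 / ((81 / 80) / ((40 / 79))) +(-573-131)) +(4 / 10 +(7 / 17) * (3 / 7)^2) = -706.02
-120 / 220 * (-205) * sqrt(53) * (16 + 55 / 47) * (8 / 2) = 55909.55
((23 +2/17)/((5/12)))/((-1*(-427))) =0.13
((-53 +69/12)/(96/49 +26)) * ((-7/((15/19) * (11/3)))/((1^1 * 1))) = 1231713/301400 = 4.09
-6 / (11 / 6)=-36 / 11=-3.27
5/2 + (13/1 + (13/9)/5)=1421/90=15.79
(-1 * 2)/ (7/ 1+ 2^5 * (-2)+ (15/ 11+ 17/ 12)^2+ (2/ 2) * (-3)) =34848/ 910751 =0.04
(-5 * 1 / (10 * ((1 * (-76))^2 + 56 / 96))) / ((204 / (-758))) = 379 / 1178423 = 0.00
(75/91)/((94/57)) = 4275/8554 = 0.50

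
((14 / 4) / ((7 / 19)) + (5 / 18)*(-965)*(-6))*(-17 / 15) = -165019 / 90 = -1833.54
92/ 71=1.30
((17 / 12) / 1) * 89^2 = 134657 / 12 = 11221.42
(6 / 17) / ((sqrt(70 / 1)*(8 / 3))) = 9*sqrt(70) / 4760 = 0.02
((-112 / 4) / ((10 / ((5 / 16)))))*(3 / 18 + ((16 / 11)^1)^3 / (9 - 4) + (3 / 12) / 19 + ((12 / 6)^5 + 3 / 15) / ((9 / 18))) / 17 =-692464073 / 206358240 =-3.36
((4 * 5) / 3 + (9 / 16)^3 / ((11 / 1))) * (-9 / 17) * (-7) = 24.77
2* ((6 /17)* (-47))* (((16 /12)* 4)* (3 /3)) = -3008 /17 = -176.94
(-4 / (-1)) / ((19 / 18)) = 72 / 19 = 3.79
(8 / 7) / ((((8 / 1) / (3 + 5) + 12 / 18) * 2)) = 12 / 35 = 0.34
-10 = -10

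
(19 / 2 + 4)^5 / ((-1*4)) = -14348907 / 128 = -112100.84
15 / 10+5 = 6.50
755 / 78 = 9.68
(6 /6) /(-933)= -1 /933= -0.00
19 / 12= 1.58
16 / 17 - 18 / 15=-22 / 85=-0.26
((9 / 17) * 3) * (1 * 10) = 270 / 17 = 15.88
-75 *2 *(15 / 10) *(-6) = 1350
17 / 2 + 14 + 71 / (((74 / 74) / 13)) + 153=2197 / 2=1098.50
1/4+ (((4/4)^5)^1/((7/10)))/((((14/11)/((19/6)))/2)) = 4327/588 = 7.36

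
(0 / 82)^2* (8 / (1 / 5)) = 0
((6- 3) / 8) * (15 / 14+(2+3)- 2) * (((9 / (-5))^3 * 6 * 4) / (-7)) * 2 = 373977 / 6125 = 61.06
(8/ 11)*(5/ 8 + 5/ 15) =23/ 33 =0.70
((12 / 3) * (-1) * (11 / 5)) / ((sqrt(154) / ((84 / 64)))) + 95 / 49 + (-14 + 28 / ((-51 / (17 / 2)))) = -17.66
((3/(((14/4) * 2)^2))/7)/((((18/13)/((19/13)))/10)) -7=-7108/1029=-6.91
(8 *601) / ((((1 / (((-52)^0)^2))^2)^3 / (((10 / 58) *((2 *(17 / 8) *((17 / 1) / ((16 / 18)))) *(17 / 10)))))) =26574417 / 232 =114544.90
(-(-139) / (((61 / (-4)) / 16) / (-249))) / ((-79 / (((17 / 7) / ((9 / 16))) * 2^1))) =-401672192 / 101199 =-3969.13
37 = 37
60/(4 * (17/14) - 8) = -19.09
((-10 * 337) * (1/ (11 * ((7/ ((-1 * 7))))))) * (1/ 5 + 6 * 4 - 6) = 61334/ 11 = 5575.82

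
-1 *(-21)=21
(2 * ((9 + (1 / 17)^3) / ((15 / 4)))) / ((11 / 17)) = 353744 / 47685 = 7.42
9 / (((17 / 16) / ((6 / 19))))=864 / 323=2.67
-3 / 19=-0.16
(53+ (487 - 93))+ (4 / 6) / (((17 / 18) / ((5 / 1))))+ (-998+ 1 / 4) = -547.22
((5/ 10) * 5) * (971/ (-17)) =-4855/ 34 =-142.79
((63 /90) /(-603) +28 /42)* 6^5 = 1733616 /335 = 5174.97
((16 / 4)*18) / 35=72 / 35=2.06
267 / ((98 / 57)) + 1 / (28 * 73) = 2221981 / 14308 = 155.30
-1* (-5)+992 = 997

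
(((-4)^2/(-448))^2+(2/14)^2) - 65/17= -50671/13328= -3.80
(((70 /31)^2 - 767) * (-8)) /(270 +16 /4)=2928748 /131657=22.25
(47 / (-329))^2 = 1 / 49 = 0.02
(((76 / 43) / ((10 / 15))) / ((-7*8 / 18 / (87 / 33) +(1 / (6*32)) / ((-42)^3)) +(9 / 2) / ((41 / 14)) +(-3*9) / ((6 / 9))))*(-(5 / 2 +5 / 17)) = 91586068277760 / 496321938570791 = 0.18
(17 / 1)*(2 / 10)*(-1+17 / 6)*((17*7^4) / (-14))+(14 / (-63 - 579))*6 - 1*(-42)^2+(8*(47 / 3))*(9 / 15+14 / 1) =-23250091 / 1284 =-18107.55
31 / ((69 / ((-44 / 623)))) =-0.03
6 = 6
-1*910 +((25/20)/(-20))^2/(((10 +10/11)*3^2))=-251596789/276480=-910.00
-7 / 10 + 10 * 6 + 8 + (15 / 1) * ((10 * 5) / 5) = 2173 / 10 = 217.30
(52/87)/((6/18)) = 52/29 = 1.79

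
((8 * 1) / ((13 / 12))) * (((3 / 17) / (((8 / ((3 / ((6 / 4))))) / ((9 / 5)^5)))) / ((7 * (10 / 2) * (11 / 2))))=8503056 / 265890625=0.03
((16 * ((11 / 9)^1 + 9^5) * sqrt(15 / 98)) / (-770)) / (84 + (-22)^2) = -265726 * sqrt(30) / 1722105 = -0.85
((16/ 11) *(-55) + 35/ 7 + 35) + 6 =-34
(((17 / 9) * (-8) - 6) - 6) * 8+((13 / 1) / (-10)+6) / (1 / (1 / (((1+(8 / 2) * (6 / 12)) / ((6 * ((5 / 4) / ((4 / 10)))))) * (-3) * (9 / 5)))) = -48023 / 216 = -222.33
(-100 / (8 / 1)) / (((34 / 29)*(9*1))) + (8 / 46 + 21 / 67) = -657613 / 943092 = -0.70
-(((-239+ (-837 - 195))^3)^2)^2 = -17772421581972370931335897669654076641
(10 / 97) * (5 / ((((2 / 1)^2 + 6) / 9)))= 45 / 97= 0.46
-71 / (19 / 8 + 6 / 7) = -3976 / 181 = -21.97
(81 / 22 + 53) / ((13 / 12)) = 7482 / 143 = 52.32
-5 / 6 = -0.83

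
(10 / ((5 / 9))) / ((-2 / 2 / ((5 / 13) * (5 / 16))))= -2.16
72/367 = 0.20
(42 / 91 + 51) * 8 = 5352 / 13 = 411.69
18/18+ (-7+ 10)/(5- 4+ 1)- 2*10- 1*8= -51/2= -25.50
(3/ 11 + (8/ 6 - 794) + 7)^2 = 671742724/ 1089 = 616843.64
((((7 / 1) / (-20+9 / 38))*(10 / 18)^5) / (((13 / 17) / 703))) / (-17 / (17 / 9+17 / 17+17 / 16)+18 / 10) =4037570656250 / 586295808579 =6.89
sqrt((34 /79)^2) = 34 /79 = 0.43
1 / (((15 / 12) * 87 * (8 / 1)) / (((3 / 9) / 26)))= 1 / 67860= 0.00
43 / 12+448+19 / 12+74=3163 / 6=527.17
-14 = -14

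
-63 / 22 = -2.86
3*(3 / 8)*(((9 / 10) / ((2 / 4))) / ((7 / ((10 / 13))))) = 81 / 364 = 0.22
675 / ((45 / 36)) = 540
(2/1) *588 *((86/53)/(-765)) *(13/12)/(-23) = 0.12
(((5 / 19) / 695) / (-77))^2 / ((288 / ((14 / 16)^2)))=1 / 15555881797632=0.00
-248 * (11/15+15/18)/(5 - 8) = 5828/45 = 129.51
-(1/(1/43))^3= -79507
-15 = -15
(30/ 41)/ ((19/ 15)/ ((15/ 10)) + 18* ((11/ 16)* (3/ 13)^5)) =4009964400/ 4672181117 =0.86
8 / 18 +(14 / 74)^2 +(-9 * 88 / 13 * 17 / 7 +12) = -151896965 / 1121211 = -135.48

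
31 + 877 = 908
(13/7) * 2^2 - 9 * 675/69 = -12979/161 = -80.61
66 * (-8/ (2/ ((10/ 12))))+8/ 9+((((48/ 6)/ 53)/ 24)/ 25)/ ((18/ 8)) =-7838696/ 35775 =-219.11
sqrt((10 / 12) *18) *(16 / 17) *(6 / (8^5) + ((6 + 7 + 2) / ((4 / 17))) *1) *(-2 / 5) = -1044483 *sqrt(15) / 43520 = -92.95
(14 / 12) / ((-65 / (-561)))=1309 / 130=10.07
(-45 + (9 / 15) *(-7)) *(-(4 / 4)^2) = 246 / 5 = 49.20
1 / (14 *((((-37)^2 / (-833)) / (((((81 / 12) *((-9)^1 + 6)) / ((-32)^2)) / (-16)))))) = -9639 / 179437568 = -0.00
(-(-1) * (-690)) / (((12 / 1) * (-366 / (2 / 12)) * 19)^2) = -115 / 41781412224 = -0.00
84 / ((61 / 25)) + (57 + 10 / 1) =6187 / 61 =101.43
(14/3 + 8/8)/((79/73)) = 1241/237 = 5.24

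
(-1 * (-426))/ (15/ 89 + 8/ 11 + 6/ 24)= 1668216/ 4487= 371.79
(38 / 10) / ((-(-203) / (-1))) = -19 / 1015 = -0.02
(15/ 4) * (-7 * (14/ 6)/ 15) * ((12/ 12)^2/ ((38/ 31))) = -1519/ 456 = -3.33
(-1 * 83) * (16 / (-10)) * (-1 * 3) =-1992 / 5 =-398.40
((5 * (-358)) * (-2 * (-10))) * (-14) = 501200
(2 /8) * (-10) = -5 /2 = -2.50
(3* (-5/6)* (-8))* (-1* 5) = -100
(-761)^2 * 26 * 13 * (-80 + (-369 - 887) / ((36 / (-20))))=1088330512880 / 9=120925612542.22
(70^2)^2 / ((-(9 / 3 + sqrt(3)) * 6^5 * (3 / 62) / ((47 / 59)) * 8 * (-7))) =312344375 / 688176- 312344375 * sqrt(3) / 2064528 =191.83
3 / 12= 1 / 4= 0.25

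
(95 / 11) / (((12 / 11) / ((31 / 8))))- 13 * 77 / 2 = -45103 / 96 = -469.82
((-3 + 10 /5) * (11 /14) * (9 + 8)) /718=-0.02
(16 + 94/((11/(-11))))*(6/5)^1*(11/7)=-5148/35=-147.09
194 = 194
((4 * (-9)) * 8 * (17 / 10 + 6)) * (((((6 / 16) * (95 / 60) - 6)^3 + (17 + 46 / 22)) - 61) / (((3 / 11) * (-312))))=-5210.24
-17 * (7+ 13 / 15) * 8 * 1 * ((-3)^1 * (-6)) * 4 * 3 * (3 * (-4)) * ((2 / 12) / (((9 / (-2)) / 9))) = -4621824 / 5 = -924364.80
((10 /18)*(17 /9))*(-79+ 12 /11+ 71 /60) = -860863 /10692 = -80.51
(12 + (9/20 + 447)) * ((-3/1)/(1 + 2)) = -9189/20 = -459.45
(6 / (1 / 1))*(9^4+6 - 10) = 39342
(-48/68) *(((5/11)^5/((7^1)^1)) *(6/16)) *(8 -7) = -28125/38330138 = -0.00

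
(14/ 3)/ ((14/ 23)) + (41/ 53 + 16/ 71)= 97826/ 11289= 8.67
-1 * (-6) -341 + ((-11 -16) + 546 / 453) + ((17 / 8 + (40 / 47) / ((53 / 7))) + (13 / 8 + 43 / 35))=-18731265723 / 52659740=-355.70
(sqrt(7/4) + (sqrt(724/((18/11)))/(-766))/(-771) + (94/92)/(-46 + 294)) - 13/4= -37029/11408 + sqrt(3982)/1771758 + sqrt(7)/2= -1.92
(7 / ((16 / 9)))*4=63 / 4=15.75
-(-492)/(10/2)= 492/5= 98.40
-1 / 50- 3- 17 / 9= -2209 / 450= -4.91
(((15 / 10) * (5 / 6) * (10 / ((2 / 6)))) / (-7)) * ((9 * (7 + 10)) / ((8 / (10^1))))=-57375 / 56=-1024.55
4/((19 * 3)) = 4/57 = 0.07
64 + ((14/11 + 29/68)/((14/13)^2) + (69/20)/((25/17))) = 1242706671/18326000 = 67.81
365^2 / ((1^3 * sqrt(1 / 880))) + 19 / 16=19 / 16 + 532900 * sqrt(55)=3952093.36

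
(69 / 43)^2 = 4761 / 1849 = 2.57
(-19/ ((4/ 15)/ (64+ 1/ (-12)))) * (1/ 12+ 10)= -8816665/ 192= -45920.13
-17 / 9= -1.89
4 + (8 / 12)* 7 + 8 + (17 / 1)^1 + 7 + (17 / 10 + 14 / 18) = 3883 / 90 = 43.14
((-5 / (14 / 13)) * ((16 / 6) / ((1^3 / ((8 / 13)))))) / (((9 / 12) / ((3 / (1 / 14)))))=-1280 / 3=-426.67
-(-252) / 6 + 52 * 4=250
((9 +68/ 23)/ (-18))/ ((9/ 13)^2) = -46475/ 33534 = -1.39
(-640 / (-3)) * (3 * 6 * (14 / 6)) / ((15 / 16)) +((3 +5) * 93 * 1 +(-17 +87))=31114 / 3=10371.33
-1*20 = -20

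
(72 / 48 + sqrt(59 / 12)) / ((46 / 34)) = 51 / 46 + 17 * sqrt(177) / 138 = 2.75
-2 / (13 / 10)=-20 / 13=-1.54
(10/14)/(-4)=-5/28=-0.18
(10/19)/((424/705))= 3525/4028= 0.88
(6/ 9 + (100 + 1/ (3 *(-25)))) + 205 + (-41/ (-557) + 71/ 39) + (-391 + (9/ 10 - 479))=-203310099/ 362050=-561.55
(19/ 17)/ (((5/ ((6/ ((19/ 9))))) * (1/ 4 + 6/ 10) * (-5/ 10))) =-432/ 289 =-1.49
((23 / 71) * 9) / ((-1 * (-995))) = 207 / 70645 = 0.00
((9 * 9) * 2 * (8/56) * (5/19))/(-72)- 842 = -447989/532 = -842.08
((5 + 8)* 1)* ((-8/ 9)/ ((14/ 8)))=-416/ 63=-6.60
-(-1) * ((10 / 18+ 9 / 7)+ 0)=116 / 63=1.84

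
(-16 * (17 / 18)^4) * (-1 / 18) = 83521 / 118098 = 0.71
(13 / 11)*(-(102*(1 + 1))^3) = -110365632 / 11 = -10033239.27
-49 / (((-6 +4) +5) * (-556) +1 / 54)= 2646 / 90071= 0.03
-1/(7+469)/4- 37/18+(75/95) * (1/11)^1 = -7106657/3581424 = -1.98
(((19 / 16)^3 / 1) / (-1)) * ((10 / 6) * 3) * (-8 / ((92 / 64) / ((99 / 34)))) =135.68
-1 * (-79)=79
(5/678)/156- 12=-1269211/105768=-12.00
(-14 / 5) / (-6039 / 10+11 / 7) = 196 / 42163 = 0.00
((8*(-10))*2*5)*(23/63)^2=-423200/3969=-106.63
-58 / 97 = -0.60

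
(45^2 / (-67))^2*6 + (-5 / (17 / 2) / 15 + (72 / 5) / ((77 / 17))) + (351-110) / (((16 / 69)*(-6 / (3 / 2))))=29470064094649 / 5641056960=5224.21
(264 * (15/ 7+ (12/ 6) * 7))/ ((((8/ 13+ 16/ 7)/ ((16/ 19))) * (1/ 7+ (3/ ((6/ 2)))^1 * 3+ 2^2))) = 82264/ 475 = 173.19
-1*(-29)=29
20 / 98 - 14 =-676 / 49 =-13.80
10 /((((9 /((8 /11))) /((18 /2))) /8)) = 640 /11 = 58.18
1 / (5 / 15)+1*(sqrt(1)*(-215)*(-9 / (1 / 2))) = 3873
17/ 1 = 17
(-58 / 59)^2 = 3364 / 3481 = 0.97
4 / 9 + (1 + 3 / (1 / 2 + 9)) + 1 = 472 / 171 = 2.76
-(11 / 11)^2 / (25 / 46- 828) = 0.00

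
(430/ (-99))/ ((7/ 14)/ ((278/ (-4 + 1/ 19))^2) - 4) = 23993590640/ 22095866133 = 1.09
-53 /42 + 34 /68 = -16 /21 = -0.76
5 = 5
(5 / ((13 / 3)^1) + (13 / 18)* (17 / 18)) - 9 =-30175 / 4212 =-7.16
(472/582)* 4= 3.24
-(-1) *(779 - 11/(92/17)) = 776.97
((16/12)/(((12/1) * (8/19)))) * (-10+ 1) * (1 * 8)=-19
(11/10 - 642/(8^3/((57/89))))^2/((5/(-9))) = -10298393361/64888832000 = -0.16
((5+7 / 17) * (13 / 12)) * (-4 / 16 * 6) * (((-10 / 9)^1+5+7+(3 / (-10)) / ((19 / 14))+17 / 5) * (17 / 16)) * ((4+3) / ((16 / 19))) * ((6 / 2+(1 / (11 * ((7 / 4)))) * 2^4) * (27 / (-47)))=159139461 / 66176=2404.79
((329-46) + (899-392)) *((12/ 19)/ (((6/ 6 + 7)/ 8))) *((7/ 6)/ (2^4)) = 2765/ 76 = 36.38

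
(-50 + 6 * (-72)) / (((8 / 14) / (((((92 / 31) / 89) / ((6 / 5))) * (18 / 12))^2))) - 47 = -737846189 / 15224162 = -48.47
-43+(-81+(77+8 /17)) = -791 /17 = -46.53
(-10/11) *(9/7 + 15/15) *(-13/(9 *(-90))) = -208/6237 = -0.03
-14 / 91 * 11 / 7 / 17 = -22 / 1547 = -0.01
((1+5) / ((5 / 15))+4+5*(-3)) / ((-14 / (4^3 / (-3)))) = 32 / 3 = 10.67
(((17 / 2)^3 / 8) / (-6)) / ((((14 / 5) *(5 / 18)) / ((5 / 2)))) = -73695 / 1792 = -41.12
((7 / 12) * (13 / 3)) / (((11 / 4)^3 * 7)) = 0.02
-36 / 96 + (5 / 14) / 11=-211 / 616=-0.34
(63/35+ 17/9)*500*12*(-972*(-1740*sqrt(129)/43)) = 37433664000*sqrt(129)/43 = 9887551018.77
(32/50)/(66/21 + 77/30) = 672/5995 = 0.11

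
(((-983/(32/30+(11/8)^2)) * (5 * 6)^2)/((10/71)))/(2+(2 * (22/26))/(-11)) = -1150515.11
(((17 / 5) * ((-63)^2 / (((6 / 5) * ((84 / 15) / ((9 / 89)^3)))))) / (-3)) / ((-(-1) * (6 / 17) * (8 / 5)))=-110607525 / 90236032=-1.23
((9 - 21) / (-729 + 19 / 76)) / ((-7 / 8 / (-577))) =221568 / 20405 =10.86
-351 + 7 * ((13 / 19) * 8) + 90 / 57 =-5911 / 19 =-311.11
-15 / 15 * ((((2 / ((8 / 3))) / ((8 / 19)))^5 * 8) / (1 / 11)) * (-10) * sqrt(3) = 33093063135 * sqrt(3) / 2097152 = 27331.77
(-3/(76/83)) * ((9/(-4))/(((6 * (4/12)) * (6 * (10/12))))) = 2241/3040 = 0.74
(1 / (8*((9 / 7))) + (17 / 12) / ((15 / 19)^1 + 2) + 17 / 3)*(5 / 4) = 119665 / 15264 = 7.84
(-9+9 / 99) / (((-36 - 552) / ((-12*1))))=-2 / 11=-0.18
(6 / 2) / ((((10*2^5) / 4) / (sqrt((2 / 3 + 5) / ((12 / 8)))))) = sqrt(34) / 80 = 0.07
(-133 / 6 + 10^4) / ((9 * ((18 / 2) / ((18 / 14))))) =59867 / 378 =158.38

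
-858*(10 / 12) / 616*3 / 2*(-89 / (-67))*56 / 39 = -445 / 134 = -3.32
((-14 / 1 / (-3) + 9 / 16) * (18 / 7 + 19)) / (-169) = -37901 / 56784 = -0.67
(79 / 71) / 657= 79 / 46647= 0.00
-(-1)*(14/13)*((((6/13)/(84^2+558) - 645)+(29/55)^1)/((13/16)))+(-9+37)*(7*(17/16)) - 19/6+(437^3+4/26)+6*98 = 51186844014161333/613358460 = 83453392.02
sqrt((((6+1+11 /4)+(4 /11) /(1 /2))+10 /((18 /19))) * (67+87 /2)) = sqrt(40495598) /132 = 48.21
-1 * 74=-74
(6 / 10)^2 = 0.36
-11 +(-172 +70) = -113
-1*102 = -102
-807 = -807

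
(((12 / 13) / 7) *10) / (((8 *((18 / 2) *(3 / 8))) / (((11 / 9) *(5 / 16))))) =0.02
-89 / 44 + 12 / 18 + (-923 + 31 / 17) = -2070163 / 2244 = -922.53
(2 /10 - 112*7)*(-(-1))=-3919 /5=-783.80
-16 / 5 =-3.20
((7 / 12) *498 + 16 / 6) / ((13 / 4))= 3518 / 39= 90.21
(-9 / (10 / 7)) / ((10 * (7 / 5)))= -9 / 20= -0.45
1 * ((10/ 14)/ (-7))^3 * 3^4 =-10125/ 117649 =-0.09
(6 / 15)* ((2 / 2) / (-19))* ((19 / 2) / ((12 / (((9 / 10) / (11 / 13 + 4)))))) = -0.00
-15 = -15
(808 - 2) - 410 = 396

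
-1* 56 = -56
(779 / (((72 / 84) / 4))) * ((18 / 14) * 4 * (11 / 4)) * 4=205656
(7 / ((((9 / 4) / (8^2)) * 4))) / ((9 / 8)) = 3584 / 81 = 44.25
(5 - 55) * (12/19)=-600/19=-31.58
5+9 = 14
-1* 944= -944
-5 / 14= -0.36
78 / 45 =26 / 15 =1.73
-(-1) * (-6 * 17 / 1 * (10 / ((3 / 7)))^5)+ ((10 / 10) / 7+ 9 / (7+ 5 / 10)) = -2000032996193 / 2835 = -705479011.00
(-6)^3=-216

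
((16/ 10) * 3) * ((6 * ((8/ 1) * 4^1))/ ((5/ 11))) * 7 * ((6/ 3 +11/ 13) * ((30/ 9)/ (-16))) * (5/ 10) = -273504/ 65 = -4207.75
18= 18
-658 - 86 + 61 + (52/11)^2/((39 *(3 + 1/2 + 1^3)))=-2230945/3267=-682.87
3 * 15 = 45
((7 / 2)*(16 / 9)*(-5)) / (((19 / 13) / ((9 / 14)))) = -260 / 19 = -13.68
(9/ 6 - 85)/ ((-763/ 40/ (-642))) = -2144280/ 763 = -2810.33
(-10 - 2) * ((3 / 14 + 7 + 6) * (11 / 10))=-1221 / 7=-174.43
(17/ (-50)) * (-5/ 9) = 17/ 90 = 0.19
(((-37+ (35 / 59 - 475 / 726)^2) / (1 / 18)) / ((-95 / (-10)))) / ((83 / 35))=-2375763927145 / 80372311217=-29.56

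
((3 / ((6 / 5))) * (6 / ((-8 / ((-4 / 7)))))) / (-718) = -15 / 10052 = -0.00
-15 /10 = -3 /2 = -1.50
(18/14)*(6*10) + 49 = 883/7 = 126.14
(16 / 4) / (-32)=-1 / 8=-0.12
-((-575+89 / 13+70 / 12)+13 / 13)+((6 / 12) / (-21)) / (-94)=561.32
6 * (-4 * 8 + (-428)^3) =-470416704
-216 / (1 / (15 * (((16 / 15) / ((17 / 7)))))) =-24192 / 17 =-1423.06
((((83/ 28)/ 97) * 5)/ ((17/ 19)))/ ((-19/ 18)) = -3735/ 23086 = -0.16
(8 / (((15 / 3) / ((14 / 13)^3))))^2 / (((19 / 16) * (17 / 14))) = 107943428096 / 38976482675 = 2.77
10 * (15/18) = 25/3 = 8.33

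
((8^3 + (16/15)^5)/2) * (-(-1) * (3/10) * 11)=1072083584/1265625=847.08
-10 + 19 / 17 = -151 / 17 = -8.88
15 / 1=15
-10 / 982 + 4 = 1959 / 491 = 3.99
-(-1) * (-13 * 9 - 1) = -118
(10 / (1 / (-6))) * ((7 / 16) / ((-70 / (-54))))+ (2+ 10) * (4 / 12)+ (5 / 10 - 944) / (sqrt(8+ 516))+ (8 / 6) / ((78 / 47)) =-1887 * sqrt(131) / 524 - 7229 / 468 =-56.66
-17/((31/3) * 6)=-17/62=-0.27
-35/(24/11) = -385/24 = -16.04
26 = 26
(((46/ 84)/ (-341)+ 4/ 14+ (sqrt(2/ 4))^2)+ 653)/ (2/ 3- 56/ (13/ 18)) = -30431362/ 3578113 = -8.50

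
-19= -19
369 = 369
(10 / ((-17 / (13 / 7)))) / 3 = -130 / 357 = -0.36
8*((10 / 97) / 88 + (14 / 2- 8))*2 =-17052 / 1067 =-15.98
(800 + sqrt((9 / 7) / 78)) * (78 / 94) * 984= 1476 * sqrt(546) / 329 + 30700800 / 47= 653313.34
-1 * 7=-7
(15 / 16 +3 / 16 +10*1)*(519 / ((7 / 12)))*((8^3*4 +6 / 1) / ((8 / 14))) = 142314471 / 4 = 35578617.75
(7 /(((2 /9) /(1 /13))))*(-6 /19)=-189 /247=-0.77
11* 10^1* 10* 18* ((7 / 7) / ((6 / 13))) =42900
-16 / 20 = -4 / 5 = -0.80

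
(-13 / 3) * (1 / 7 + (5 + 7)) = -1105 / 21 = -52.62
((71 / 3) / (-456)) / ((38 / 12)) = -71 / 4332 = -0.02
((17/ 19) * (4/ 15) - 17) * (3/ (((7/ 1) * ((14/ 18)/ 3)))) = -128979/ 4655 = -27.71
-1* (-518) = 518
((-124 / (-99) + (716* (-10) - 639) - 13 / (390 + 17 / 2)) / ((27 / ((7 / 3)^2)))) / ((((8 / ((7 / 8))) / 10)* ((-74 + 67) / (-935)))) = -12812961160475 / 55777248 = -229716.62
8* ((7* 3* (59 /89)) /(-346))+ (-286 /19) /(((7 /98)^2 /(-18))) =15535602012 /292543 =53105.36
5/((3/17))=85/3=28.33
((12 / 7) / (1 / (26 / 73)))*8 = 2496 / 511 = 4.88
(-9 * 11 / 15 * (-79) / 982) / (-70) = -2607 / 343700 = -0.01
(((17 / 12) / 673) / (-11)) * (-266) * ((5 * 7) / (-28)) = -11305 / 177672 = -0.06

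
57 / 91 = 0.63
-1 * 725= -725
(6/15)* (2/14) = 2/35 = 0.06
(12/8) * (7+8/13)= 297/26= 11.42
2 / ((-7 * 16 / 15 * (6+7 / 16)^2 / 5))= -2400 / 74263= -0.03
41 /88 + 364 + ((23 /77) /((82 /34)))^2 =29061253355 /79733192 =364.48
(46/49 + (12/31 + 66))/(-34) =-51134/25823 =-1.98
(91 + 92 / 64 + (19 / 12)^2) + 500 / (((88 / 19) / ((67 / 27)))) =107761 / 297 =362.83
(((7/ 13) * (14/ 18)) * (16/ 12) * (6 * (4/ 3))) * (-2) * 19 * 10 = -1697.55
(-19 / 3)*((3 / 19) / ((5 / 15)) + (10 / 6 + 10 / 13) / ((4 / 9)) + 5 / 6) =-20119 / 468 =-42.99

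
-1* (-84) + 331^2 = 109645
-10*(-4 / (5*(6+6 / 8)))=32 / 27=1.19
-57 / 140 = -0.41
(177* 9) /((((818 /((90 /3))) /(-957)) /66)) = -1509255990 /409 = -3690112.44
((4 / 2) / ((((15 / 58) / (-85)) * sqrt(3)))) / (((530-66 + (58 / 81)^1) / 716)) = -219096 * sqrt(3) / 649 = -584.72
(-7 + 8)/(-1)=-1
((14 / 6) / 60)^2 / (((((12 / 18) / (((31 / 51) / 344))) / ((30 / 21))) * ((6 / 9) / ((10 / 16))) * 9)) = 0.00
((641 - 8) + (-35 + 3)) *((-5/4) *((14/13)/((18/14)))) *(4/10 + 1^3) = -206143/234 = -880.95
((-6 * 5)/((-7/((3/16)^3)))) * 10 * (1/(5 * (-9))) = -45/7168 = -0.01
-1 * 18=-18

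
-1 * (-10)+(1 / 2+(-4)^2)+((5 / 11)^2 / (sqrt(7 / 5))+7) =25 * sqrt(35) / 847+67 / 2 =33.67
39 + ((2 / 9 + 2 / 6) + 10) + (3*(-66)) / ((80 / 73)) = -47203 / 360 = -131.12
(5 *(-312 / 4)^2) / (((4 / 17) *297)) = 14365 / 33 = 435.30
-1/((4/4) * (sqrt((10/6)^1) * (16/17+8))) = -17 * sqrt(15)/760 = -0.09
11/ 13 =0.85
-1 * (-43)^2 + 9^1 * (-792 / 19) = -42259 / 19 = -2224.16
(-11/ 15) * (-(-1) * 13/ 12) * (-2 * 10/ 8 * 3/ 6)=143/ 144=0.99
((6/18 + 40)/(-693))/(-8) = 11/1512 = 0.01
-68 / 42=-1.62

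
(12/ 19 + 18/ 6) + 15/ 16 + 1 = 1693/ 304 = 5.57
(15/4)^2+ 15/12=245/16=15.31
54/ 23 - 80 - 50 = -2936/ 23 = -127.65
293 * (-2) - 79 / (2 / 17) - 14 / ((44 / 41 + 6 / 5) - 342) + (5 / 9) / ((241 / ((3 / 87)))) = -1377130190060 / 1095169311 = -1257.46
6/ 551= 0.01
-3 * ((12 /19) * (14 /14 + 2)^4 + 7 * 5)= -4911 /19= -258.47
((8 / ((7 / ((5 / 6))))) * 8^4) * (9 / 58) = 122880 / 203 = 605.32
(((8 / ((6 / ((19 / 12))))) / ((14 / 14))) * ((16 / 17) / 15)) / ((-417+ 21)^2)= 19 / 22493295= 0.00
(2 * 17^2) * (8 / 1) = 4624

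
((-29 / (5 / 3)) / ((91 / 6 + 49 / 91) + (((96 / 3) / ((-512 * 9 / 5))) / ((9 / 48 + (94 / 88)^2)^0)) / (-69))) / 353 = -11237616 / 3580593725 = -0.00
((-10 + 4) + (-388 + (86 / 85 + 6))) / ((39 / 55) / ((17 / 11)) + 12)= -31.06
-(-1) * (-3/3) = -1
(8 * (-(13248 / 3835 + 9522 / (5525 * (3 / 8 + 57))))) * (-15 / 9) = 35648896 / 767295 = 46.46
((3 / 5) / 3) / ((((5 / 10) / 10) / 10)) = 40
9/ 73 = 0.12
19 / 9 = 2.11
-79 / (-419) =79 / 419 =0.19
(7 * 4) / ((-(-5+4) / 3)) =84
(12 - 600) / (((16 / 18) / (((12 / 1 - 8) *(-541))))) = 1431486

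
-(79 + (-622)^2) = -386963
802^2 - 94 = 643110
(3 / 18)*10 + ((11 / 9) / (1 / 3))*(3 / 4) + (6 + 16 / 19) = 2567 / 228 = 11.26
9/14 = 0.64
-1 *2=-2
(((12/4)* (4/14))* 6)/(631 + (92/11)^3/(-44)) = 527076/63306593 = 0.01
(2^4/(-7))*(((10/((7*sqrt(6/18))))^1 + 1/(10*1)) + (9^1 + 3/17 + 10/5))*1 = -15336/595 - 160*sqrt(3)/49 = -31.43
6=6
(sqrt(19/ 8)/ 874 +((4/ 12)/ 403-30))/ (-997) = 36269/ 1205373-sqrt(38)/ 3485512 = 0.03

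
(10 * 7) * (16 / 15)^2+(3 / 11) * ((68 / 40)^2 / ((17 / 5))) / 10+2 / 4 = 1587319 / 19800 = 80.17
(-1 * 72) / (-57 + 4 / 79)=5688 / 4499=1.26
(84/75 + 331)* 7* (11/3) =639331/75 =8524.41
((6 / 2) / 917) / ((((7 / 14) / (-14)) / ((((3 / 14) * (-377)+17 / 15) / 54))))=16727 / 123795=0.14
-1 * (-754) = 754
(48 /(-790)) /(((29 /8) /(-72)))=13824 /11455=1.21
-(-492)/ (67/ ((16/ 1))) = 7872/ 67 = 117.49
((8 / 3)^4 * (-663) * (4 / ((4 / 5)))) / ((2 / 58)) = -131256320 / 27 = -4861345.19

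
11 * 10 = 110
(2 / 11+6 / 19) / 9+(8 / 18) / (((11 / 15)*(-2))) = -466 / 1881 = -0.25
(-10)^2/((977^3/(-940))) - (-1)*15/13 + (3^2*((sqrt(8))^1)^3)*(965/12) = 13987400495/12123472829 + 11580*sqrt(2) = 16377.75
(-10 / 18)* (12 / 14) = -10 / 21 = -0.48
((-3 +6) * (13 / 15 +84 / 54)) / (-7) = -109 / 105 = -1.04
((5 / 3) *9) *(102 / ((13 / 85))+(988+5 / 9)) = 968455 / 39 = 24832.18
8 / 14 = 4 / 7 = 0.57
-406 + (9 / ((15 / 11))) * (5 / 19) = -7681 / 19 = -404.26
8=8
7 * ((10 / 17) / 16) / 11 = 35 / 1496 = 0.02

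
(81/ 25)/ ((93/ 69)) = 1863/ 775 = 2.40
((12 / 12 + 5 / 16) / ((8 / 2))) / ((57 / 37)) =259 / 1216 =0.21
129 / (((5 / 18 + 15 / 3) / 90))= 41796 / 19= 2199.79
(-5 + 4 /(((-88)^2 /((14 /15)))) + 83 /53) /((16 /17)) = -44918573 /12312960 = -3.65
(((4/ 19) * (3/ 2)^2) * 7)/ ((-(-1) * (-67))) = -63/ 1273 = -0.05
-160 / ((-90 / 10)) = 160 / 9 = 17.78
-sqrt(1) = -1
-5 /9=-0.56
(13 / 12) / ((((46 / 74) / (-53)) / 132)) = -280423 / 23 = -12192.30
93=93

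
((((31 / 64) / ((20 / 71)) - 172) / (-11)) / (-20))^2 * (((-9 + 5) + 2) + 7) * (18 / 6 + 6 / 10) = 427555131129 / 39649280000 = 10.78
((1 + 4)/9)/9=5/81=0.06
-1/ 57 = -0.02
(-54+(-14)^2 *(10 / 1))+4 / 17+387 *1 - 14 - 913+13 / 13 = 23243 / 17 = 1367.24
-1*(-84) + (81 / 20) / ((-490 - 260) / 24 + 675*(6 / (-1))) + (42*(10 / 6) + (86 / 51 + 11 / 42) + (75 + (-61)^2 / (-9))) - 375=-557.50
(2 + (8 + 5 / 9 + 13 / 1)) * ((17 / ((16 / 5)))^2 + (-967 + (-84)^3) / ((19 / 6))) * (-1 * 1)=48322293193 / 10944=4415414.22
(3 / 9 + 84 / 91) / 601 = 49 / 23439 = 0.00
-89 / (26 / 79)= -7031 / 26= -270.42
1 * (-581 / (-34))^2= 337561 / 1156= 292.01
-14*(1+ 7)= -112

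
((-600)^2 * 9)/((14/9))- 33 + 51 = 14580126/7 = 2082875.14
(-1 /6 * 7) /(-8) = 7 /48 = 0.15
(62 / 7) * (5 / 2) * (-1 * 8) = -1240 / 7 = -177.14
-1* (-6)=6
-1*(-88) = 88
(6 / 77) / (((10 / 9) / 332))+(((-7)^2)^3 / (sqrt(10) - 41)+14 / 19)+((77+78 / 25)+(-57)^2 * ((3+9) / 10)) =68223481784 / 61116825 - 117649 * sqrt(10) / 1671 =893.64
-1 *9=-9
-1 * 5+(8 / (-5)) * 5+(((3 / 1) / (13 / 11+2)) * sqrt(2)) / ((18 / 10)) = -13+11 * sqrt(2) / 21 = -12.26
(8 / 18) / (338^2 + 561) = 4 / 1033245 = 0.00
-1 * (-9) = 9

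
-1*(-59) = 59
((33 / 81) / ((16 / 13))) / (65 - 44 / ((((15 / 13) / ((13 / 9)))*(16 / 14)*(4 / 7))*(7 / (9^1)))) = -55 / 7218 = -0.01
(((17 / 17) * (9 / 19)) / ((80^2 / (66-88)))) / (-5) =99 / 304000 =0.00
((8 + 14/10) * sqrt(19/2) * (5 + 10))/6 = 47 * sqrt(38)/4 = 72.43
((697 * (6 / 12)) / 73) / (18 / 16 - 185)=-2788 / 107383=-0.03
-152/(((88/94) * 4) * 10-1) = -7144/1713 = -4.17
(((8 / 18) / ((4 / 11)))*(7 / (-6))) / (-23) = 77 / 1242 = 0.06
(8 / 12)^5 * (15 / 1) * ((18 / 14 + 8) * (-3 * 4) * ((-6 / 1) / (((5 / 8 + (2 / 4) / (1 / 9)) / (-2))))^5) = -12562779340800 / 810993407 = -15490.61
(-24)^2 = 576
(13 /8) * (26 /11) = 169 /44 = 3.84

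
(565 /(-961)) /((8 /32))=-2260 /961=-2.35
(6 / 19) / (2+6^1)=3 / 76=0.04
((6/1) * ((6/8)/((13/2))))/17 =9/221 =0.04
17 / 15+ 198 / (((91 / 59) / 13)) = 175349 / 105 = 1669.99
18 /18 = 1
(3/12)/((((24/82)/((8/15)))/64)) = 1312/45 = 29.16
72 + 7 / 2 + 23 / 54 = 2050 / 27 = 75.93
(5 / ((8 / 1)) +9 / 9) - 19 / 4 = -25 / 8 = -3.12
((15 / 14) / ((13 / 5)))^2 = 0.17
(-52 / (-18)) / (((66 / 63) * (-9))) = -91 / 297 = -0.31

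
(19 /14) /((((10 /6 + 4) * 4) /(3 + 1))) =57 /238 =0.24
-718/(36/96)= -5744/3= -1914.67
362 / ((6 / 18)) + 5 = 1091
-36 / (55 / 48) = -1728 / 55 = -31.42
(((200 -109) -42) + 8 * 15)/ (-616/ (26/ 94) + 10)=-2197/ 28822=-0.08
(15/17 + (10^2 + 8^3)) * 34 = 20838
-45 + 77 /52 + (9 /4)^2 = -7999 /208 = -38.46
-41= -41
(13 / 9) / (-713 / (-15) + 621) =65 / 30084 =0.00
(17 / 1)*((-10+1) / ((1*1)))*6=-918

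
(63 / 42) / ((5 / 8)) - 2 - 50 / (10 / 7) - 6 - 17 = -288 / 5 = -57.60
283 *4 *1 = 1132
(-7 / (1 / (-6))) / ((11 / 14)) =588 / 11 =53.45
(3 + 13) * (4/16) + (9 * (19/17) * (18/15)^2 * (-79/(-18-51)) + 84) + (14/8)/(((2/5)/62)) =375.83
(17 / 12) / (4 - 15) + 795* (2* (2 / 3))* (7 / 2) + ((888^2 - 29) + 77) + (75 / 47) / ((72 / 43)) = 3276964481 / 4136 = 792302.82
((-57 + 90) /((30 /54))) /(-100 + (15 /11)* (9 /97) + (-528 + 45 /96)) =-0.09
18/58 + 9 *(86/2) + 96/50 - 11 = 274217/725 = 378.23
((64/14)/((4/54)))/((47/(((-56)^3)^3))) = -334255028799799296/47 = -7111809123399985.02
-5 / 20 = -1 / 4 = -0.25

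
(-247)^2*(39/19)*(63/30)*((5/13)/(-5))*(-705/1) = 28523313/2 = 14261656.50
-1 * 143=-143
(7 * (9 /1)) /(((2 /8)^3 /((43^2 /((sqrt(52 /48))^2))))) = 89462016 /13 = 6881693.54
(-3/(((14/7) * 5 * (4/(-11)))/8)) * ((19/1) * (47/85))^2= 728.47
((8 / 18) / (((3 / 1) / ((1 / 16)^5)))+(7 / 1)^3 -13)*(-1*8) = -2335703041 / 884736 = -2640.00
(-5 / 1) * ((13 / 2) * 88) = -2860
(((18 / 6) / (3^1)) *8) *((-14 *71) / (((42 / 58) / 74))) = -2437856 / 3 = -812618.67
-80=-80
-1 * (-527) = 527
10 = 10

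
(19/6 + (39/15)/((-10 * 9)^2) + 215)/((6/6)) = 218.17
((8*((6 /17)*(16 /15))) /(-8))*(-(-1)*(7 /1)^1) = -224 /85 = -2.64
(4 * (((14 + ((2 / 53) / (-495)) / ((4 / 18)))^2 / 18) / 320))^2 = 34240397061308881 / 1848392517136000000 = 0.02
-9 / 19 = -0.47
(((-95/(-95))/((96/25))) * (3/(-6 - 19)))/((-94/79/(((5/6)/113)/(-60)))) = -79/24473088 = -0.00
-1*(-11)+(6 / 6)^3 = 12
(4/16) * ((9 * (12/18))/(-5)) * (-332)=498/5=99.60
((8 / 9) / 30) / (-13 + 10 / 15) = -4 / 1665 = -0.00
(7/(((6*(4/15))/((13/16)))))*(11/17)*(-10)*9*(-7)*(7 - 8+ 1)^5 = 0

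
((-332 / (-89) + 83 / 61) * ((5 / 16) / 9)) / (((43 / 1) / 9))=138195 / 3735152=0.04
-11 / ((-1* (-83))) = -11 / 83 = -0.13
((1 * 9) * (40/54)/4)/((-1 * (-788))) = 5/2364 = 0.00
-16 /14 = -8 /7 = -1.14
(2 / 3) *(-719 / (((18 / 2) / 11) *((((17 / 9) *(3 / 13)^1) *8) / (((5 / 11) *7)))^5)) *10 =-630955001709703125 / 170296330952704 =-3705.04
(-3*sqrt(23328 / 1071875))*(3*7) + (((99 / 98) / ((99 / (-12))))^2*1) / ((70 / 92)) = 1656 / 84035 - 972*sqrt(70) / 875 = -9.27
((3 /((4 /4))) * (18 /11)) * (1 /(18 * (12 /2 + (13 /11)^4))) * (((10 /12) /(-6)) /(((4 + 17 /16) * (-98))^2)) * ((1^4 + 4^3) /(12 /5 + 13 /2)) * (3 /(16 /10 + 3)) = -346060000 /3753696344016969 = -0.00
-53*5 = -265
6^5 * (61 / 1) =474336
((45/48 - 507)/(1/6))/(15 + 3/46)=-62077/308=-201.55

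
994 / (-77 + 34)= -994 / 43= -23.12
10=10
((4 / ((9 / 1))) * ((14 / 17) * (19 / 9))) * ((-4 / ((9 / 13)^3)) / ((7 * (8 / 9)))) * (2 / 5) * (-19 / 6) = 3172468 / 1673055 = 1.90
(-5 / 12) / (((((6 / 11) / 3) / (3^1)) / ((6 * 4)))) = -165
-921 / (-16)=921 / 16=57.56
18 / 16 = 9 / 8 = 1.12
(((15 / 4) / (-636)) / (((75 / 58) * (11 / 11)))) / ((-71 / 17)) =493 / 451560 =0.00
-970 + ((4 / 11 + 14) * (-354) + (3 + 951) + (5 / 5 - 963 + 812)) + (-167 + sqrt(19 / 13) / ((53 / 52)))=-59595 / 11 + 4 * sqrt(247) / 53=-5416.54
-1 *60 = -60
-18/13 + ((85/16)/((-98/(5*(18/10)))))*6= -43947/10192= -4.31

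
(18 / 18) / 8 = 1 / 8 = 0.12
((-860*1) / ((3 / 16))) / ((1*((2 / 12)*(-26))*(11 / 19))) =261440 / 143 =1828.25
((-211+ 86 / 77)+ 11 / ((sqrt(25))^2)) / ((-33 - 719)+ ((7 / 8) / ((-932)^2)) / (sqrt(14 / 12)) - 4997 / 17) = 404842860655232 * sqrt(42) / 14694564703044144820214775+ 980831268488562238603264 / 4898188234348048273404925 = 0.20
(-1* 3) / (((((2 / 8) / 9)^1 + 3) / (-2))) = 216 / 109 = 1.98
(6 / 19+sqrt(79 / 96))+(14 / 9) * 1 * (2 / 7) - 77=-13037 / 171+sqrt(474) / 24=-75.33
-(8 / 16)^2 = -1 / 4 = -0.25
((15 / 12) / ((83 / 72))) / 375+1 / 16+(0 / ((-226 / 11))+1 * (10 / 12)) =89513 / 99600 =0.90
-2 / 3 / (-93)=2 / 279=0.01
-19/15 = -1.27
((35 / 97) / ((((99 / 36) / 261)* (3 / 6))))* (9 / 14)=46980 / 1067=44.03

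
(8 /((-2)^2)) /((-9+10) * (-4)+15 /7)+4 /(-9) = -1.52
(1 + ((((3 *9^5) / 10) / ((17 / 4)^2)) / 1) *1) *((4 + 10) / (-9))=-19860694 / 13005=-1527.16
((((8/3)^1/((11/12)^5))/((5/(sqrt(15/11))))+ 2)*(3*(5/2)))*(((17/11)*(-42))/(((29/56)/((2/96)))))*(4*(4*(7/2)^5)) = -210003465/638 - 6967410960384*sqrt(165)/565127959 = -487526.73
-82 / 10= -41 / 5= -8.20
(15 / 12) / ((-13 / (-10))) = 25 / 26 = 0.96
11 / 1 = 11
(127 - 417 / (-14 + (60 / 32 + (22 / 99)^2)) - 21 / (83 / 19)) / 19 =101789078 / 12340025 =8.25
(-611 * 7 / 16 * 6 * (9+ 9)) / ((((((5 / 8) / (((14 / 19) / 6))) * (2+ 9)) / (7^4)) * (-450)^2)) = -71883539 / 11756250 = -6.11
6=6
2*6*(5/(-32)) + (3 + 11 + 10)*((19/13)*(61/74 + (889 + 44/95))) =600801141/19240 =31226.67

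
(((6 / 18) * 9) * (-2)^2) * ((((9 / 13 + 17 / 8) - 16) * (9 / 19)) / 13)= -37017 / 6422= -5.76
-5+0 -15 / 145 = -148 / 29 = -5.10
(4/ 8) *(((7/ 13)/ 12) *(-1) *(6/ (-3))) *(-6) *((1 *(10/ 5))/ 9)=-7/ 117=-0.06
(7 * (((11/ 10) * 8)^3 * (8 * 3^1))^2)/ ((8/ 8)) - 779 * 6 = 29257384436142/ 15625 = 1872472603.91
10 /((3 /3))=10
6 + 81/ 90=69/ 10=6.90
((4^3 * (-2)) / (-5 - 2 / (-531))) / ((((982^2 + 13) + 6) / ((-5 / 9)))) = -37760 / 2558401979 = -0.00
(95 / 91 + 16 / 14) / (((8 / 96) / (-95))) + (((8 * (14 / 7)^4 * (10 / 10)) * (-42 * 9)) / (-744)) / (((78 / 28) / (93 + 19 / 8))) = -751644 / 2821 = -266.45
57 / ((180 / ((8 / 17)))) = 38 / 255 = 0.15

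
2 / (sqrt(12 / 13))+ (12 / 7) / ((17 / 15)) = 180 / 119+ sqrt(39) / 3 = 3.59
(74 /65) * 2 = 148 /65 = 2.28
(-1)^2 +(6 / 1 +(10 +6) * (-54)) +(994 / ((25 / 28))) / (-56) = -21922 / 25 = -876.88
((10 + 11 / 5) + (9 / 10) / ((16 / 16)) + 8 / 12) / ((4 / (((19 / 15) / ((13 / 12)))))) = 4.02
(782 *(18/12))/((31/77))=90321/31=2913.58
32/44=0.73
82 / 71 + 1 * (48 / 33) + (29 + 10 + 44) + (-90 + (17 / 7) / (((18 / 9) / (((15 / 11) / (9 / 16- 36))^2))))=-9427660393 / 2148153777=-4.39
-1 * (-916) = 916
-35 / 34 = -1.03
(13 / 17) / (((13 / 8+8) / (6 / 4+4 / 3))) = 0.23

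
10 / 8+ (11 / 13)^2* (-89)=-42231 / 676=-62.47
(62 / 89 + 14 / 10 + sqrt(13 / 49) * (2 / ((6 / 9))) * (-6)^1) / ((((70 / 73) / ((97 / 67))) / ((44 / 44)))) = 6606573 / 2087050 - 63729 * sqrt(13) / 16415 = -10.83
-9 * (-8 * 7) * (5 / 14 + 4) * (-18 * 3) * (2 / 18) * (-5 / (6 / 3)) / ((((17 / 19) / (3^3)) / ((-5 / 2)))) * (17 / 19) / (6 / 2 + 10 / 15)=-6670350 / 11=-606395.45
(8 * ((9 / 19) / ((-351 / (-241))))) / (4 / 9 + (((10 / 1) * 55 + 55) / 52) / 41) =948576 / 265487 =3.57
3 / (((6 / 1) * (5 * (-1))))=-1 / 10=-0.10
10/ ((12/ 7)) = 35/ 6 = 5.83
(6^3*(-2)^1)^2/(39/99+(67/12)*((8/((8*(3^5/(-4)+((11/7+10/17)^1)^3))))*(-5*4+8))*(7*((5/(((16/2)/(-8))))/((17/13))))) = -38249924841216/7171787129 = -5333.39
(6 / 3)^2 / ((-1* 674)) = -2 / 337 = -0.01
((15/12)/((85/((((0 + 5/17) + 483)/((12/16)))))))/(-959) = -8216/831453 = -0.01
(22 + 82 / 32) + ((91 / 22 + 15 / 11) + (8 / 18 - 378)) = -50039 / 144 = -347.49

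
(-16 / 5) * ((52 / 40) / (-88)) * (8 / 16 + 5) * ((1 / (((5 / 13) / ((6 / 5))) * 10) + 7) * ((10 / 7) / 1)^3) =47528 / 8575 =5.54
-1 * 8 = -8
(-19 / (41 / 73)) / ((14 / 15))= -20805 / 574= -36.25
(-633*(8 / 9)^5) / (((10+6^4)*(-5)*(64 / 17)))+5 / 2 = 323161519 / 128529990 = 2.51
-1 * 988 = -988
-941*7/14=-941/2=-470.50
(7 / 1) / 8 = 7 / 8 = 0.88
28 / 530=14 / 265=0.05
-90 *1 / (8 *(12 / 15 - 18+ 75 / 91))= 20475 / 29804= 0.69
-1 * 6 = -6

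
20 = 20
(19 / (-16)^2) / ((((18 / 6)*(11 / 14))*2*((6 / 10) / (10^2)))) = 16625 / 6336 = 2.62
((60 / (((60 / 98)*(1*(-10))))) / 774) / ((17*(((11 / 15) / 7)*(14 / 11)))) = -49 / 8772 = -0.01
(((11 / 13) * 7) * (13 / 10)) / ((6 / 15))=77 / 4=19.25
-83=-83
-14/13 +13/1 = 155/13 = 11.92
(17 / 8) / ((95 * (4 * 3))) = 17 / 9120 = 0.00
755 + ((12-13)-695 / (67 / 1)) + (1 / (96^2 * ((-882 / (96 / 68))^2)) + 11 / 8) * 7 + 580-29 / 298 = 6839093262312263 / 5130007815744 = 1333.15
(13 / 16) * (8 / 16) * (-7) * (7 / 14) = -91 / 64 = -1.42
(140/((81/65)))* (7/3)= 63700/243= 262.14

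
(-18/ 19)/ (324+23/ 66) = -1188/ 406733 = -0.00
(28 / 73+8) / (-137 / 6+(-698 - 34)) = -3672 / 330617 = -0.01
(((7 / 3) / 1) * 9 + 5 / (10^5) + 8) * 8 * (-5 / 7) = -580001 / 3500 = -165.71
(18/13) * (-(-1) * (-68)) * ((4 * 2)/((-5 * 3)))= 3264/65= 50.22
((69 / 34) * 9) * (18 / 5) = 5589 / 85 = 65.75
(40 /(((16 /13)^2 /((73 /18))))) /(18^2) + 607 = 113342453 /186624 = 607.33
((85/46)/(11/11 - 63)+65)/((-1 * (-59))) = 185295/168268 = 1.10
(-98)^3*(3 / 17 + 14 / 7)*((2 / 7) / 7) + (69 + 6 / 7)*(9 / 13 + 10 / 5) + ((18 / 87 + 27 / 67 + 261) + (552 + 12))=-35467660373 / 429403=-82597.61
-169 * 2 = -338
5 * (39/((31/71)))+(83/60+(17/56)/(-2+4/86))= 108843237/243040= 447.84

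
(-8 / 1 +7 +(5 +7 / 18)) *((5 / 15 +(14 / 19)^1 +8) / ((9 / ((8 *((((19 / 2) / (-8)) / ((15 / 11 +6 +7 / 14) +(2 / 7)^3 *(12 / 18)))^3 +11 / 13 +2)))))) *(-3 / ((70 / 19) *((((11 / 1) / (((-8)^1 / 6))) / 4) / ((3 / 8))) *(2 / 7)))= 398687001856736800053559 / 7648855798365352546560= 52.12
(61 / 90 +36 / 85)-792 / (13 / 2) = -480323 / 3978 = -120.74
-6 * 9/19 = -54/19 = -2.84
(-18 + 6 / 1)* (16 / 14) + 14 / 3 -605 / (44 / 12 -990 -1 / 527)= -276198635 / 32747316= -8.43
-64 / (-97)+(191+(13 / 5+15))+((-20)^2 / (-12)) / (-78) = 11898697 / 56745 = 209.69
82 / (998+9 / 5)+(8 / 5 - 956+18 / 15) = -23823184 / 24995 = -953.12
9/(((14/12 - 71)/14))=-756/419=-1.80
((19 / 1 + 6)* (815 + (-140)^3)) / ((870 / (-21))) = 96011475 / 58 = 1655370.26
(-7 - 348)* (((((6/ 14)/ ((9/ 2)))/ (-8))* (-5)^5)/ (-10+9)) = 1109375/ 84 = 13206.85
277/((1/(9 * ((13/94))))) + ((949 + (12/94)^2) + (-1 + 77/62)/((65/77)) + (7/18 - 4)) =20678576335/16024086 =1290.47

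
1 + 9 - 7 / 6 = 53 / 6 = 8.83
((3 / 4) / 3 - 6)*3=-69 / 4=-17.25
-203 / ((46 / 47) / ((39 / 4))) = -372099 / 184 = -2022.28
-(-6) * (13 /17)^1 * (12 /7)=936 /119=7.87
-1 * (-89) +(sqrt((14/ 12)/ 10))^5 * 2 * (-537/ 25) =89-8771 * sqrt(105)/ 450000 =88.80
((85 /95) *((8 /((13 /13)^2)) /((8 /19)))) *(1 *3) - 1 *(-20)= 71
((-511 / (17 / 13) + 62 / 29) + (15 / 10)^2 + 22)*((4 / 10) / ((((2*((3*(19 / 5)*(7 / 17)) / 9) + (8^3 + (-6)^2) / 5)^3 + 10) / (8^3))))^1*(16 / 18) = -15948383155200 / 325660581932363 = -0.05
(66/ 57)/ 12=11/ 114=0.10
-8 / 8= -1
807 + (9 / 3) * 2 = 813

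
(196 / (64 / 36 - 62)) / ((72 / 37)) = -1813 / 1084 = -1.67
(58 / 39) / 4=29 / 78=0.37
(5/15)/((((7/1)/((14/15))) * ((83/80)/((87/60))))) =232/3735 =0.06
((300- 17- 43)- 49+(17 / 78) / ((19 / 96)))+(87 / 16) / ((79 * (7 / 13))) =420108109 / 2185456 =192.23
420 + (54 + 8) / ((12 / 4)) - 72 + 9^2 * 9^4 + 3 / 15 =7977148 / 15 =531809.87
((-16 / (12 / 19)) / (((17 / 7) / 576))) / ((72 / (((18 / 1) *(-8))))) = 204288 / 17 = 12016.94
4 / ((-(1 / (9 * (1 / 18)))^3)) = -1 / 2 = -0.50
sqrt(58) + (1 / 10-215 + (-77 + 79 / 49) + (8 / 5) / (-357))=-7254403 / 24990 + sqrt(58)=-282.68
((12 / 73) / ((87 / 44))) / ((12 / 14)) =616 / 6351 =0.10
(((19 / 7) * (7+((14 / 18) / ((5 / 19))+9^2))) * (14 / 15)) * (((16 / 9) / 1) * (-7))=-2867.46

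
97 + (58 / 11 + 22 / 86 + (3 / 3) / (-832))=102.53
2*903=1806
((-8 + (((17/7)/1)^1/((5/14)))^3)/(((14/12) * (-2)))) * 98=-12870.14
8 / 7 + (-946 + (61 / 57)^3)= -1223277635 / 1296351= -943.63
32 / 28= 8 / 7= 1.14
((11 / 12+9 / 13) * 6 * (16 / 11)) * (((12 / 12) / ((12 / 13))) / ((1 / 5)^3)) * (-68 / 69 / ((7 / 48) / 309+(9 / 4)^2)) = -370.13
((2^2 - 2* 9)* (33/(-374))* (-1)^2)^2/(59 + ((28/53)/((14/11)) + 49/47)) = 366177/14507800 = 0.03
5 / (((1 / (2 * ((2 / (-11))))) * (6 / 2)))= -20 / 33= -0.61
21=21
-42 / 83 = -0.51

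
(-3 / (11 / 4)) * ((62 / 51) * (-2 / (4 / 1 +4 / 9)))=558 / 935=0.60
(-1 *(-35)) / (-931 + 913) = -35 / 18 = -1.94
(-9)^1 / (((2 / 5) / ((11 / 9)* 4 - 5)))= 2.50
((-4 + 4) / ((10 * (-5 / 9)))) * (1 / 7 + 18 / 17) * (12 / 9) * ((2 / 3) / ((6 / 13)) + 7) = 0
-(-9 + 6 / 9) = 25 / 3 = 8.33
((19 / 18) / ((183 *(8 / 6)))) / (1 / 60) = 95 / 366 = 0.26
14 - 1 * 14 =0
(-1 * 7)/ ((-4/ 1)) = 7/ 4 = 1.75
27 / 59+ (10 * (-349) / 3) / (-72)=105871 / 6372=16.62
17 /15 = 1.13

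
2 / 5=0.40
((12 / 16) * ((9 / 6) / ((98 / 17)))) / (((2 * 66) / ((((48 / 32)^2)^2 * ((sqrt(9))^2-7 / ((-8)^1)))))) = 326349 / 4415488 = 0.07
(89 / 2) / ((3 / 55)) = 4895 / 6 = 815.83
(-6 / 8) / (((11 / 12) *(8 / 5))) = -45 / 88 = -0.51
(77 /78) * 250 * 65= 48125 /3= 16041.67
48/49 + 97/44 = 6865/2156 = 3.18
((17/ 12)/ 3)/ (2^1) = 17/ 72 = 0.24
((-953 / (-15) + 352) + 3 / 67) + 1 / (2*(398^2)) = 132316763053 / 318392040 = 415.58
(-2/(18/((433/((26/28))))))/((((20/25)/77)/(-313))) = 365250655/234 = 1560900.24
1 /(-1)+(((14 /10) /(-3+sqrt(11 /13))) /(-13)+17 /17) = 7*sqrt(143) /6890+21 /530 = 0.05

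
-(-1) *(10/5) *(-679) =-1358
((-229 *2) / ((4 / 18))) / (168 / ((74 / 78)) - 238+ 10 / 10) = 25419 / 739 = 34.40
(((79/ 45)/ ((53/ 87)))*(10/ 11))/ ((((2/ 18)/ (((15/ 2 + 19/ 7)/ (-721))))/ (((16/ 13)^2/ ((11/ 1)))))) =-1759488/ 38251213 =-0.05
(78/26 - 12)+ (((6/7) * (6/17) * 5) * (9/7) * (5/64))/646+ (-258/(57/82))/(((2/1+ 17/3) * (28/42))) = -16162525809/198027424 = -81.62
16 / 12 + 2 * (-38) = -224 / 3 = -74.67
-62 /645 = -0.10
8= 8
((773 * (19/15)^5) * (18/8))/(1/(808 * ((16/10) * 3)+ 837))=15042318757693/562500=26741900.01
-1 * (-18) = 18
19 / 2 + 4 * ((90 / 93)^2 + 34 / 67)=1967145 / 128774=15.28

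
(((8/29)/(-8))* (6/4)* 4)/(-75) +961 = 696727/725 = 961.00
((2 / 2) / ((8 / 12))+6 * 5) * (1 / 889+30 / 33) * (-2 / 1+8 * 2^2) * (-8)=-9613080 / 1397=-6881.23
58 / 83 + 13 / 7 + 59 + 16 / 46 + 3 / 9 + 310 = 372.24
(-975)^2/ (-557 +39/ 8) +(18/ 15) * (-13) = -38369526/ 22085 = -1737.36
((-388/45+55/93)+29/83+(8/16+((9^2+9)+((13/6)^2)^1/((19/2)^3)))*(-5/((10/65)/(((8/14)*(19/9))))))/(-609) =9364194766817/1603678637295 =5.84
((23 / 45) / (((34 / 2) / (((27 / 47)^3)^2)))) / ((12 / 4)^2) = 110008287 / 916233302965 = 0.00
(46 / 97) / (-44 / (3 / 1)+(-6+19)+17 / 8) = 1104 / 1067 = 1.03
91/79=1.15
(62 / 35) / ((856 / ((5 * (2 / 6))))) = 31 / 8988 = 0.00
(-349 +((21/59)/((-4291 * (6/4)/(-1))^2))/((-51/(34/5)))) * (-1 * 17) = 41434095510181/6983666865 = 5933.00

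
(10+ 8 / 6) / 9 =34 / 27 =1.26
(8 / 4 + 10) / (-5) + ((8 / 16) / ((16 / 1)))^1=-379 / 160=-2.37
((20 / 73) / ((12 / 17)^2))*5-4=-3287 / 2628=-1.25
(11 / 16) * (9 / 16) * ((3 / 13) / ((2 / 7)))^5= 404325999 / 3041632256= 0.13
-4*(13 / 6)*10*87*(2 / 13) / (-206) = 580 / 103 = 5.63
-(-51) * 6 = 306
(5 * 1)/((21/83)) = 415/21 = 19.76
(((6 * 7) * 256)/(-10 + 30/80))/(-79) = 12288/869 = 14.14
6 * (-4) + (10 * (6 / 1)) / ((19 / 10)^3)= -104616 / 6859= -15.25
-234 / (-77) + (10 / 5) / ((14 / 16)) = 410 / 77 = 5.32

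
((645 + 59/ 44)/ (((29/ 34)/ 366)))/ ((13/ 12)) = 1061684748/ 4147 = 256012.72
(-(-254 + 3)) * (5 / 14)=1255 / 14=89.64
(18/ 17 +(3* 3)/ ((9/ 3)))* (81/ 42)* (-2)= -1863/ 119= -15.66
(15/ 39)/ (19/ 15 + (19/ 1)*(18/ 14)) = 0.01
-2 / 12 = -1 / 6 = -0.17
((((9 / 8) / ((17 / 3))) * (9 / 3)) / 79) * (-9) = -0.07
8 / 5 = 1.60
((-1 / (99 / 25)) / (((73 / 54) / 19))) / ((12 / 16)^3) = -60800 / 7227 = -8.41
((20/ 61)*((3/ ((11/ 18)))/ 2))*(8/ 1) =4320/ 671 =6.44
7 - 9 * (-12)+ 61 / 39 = 4546 / 39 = 116.56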